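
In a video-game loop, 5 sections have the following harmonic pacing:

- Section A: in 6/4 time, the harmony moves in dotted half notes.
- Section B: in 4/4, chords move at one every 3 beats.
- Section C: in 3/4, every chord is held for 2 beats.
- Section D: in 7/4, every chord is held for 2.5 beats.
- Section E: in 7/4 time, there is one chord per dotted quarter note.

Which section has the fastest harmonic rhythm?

A: each chord is 3 beats in 6/4, so 2 per bar.
B: each chord is 3 beats in 4/4, so 4/3 per bar.
C: each chord is 2 beats in 3/4, so 1.5 per bar.
D: each chord is 2.5 beats in 7/4, so 2.8 per bar.
E: each chord is 1.5 beats in 7/4, so 14/3 per bar.
Fastest is E at 14/3 chords/bar.

Section E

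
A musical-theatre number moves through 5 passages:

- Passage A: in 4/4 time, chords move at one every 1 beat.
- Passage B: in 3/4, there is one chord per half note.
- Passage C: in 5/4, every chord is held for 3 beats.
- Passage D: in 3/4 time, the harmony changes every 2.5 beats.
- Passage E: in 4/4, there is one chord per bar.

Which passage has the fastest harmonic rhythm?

A: 4/1 = 4 chords/bar.
B: 3/2 = 1.5 chords/bar.
C: 5/3 = 5/3 chords/bar.
D: 3/2.5 = 1.2 chords/bar.
E: 4/4 = 1 chord/bar.
Fastest is A at 4 chords/bar.

Passage A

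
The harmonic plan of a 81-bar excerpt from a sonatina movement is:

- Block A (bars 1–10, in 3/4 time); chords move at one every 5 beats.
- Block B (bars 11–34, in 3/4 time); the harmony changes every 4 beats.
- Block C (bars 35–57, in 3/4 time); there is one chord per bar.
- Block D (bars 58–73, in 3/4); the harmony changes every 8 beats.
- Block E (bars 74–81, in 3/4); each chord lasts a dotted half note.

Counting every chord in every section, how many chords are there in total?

61 chords

A has 30 beats and chords last 5 each, so 6 chords.
B has 72 beats and chords last 4 each, so 18 chords.
C has 69 beats and chords last 3 each, so 23 chords.
D has 48 beats and chords last 8 each, so 6 chords.
E has 24 beats and chords last 3 each, so 8 chords.
Total: 6 + 18 + 23 + 6 + 8 = 61.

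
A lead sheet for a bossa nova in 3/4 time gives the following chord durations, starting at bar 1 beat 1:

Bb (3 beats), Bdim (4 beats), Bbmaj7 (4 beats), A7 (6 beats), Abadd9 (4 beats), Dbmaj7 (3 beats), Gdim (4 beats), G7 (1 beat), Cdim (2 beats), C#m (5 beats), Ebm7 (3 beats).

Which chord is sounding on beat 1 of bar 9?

Gdim

Beat 1 of bar 9 is beat (9−1)×3 + 1 = 25 overall.
Running totals: Bb ends at 3, Bdim ends at 7, Bbmaj7 ends at 11, A7 ends at 17, Abadd9 ends at 21, Dbmaj7 ends at 24, Gdim ends at 28.
Beat 25 falls within Gdim.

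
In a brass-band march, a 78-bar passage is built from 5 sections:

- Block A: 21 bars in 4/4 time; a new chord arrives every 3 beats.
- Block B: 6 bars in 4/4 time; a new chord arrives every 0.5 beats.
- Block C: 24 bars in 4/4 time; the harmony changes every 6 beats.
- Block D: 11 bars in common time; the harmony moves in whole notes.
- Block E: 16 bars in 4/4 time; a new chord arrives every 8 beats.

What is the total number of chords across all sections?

111 chords

A: 21·4 = 84 beats, 84/3 = 28 chords.
B: 6·4 = 24 beats, 24/0.5 = 48 chords.
C: 24·4 = 96 beats, 96/6 = 16 chords.
D: 11·4 = 44 beats, 44/4 = 11 chords.
E: 16·4 = 64 beats, 64/8 = 8 chords.
Total: 28 + 48 + 16 + 11 + 8 = 111.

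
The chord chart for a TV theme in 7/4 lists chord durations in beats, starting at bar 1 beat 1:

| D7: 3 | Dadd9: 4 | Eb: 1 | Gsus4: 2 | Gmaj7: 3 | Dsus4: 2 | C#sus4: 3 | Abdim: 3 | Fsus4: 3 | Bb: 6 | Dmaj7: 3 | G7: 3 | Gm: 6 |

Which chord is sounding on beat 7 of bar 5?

Beat 7 of bar 5 is beat (5−1)×7 + 7 = 35 overall.
Running totals: D7 ends at 3, Dadd9 ends at 7, Eb ends at 8, Gsus4 ends at 10, Gmaj7 ends at 13, Dsus4 ends at 15, C#sus4 ends at 18, Abdim ends at 21, Fsus4 ends at 24, Bb ends at 30, Dmaj7 ends at 33, G7 ends at 36.
Beat 35 falls within G7.

G7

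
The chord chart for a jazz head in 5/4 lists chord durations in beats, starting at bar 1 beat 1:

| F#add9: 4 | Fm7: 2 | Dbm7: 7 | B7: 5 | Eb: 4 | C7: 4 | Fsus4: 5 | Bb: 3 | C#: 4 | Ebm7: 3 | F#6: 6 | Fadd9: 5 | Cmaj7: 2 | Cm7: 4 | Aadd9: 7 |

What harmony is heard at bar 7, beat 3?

Bb

Beat 3 of bar 7 is beat (7−1)×5 + 3 = 33 overall.
Running totals: F#add9 ends at 4, Fm7 ends at 6, Dbm7 ends at 13, B7 ends at 18, Eb ends at 22, C7 ends at 26, Fsus4 ends at 31, Bb ends at 34.
Beat 33 falls within Bb.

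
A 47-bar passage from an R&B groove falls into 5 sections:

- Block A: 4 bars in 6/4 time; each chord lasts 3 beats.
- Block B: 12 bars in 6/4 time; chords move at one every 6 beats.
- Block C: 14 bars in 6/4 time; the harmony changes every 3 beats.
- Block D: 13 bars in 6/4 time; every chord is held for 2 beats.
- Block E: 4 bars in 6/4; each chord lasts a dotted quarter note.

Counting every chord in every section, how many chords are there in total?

A: 4 bars × 6 beats = 24 beats; 3 beats/chord → 8 chords.
B: 12 bars × 6 beats = 72 beats; 6 beats/chord → 12 chords.
C: 14 bars × 6 beats = 84 beats; 3 beats/chord → 28 chords.
D: 13 bars × 6 beats = 78 beats; 2 beats/chord → 39 chords.
E: 4 bars × 6 beats = 24 beats; 1.5 beats/chord → 16 chords.
Total: 8 + 12 + 28 + 39 + 16 = 103.

103 chords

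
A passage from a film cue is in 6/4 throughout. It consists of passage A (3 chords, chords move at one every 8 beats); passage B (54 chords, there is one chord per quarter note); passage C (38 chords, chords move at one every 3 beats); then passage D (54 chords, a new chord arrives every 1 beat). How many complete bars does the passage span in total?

41 bars

A: 3 × 8 = 24 beats = 4 bars.
B: 54 × 1 = 54 beats = 9 bars.
C: 38 × 3 = 114 beats = 19 bars.
D: 54 × 1 = 54 beats = 9 bars.
Total: 4 + 9 + 19 + 9 = 41 bars.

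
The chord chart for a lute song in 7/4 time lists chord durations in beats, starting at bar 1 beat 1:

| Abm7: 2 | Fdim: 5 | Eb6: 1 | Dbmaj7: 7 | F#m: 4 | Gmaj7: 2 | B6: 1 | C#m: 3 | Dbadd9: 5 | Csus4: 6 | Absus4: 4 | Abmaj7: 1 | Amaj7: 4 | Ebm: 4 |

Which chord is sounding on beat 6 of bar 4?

Dbadd9

Beat 6 of bar 4 is beat (4−1)×7 + 6 = 27 overall.
Running totals: Abm7 ends at 2, Fdim ends at 7, Eb6 ends at 8, Dbmaj7 ends at 15, F#m ends at 19, Gmaj7 ends at 21, B6 ends at 22, C#m ends at 25, Dbadd9 ends at 30.
Beat 27 falls within Dbadd9.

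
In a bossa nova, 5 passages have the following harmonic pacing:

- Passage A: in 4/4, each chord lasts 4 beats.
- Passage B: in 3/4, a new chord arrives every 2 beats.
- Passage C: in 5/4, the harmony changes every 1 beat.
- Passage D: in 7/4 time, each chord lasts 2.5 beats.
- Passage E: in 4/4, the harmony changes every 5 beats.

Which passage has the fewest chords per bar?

A: 4/4 = 1 chord/bar.
B: 3/2 = 1.5 chords/bar.
C: 5/1 = 5 chords/bar.
D: 7/2.5 = 2.8 chords/bar.
E: 4/5 = 0.8 chords/bar.
Slowest is E at 0.8 chords/bar.

Passage E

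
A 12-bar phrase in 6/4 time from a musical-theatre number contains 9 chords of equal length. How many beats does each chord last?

12 bars × 6 beats/bar = 72 beats total.
72 beats ÷ 9 chords = 8 beats per chord.

8 beats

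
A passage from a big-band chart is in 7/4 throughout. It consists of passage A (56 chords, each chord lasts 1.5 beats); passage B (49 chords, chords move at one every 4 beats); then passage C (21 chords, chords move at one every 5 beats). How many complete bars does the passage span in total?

55 bars

A: 56 × 1.5 = 84 beats = 12 bars.
B: 49 × 4 = 196 beats = 28 bars.
C: 21 × 5 = 105 beats = 15 bars.
Total: 12 + 28 + 15 = 55 bars.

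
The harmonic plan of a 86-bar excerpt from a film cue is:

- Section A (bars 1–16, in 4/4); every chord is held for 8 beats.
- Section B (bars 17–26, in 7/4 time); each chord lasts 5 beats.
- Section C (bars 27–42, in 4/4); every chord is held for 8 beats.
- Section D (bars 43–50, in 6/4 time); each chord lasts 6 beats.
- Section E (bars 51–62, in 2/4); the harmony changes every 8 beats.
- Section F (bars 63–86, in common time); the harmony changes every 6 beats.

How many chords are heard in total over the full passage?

57 chords

A: 16 bars × 4 beats = 64 beats; 8 beats/chord → 8 chords.
B: 10 bars × 7 beats = 70 beats; 5 beats/chord → 14 chords.
C: 16 bars × 4 beats = 64 beats; 8 beats/chord → 8 chords.
D: 8 bars × 6 beats = 48 beats; 6 beats/chord → 8 chords.
E: 12 bars × 2 beats = 24 beats; 8 beats/chord → 3 chords.
F: 24 bars × 4 beats = 96 beats; 6 beats/chord → 16 chords.
Total: 8 + 14 + 8 + 8 + 3 + 16 = 57.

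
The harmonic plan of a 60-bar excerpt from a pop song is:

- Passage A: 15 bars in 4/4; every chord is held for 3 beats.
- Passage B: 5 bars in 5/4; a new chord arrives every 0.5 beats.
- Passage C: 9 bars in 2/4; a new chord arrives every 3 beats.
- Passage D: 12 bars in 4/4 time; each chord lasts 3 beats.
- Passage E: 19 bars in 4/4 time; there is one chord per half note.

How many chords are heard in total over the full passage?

A: 15 bars × 4 beats = 60 beats; 3 beats/chord → 20 chords.
B: 5 bars × 5 beats = 25 beats; 0.5 beats/chord → 50 chords.
C: 9 bars × 2 beats = 18 beats; 3 beats/chord → 6 chords.
D: 12 bars × 4 beats = 48 beats; 3 beats/chord → 16 chords.
E: 19 bars × 4 beats = 76 beats; 2 beats/chord → 38 chords.
Total: 20 + 50 + 6 + 16 + 38 = 130.

130 chords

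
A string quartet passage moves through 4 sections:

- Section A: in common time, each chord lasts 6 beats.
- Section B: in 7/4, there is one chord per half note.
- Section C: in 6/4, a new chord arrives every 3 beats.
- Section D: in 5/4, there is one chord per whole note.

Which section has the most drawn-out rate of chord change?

Section A

A: 4 beats/bar ÷ 6 beats/chord = 2/3 chords/bar.
B: 7 beats/bar ÷ 2 beats/chord = 3.5 chords/bar.
C: 6 beats/bar ÷ 3 beats/chord = 2 chords/bar.
D: 5 beats/bar ÷ 4 beats/chord = 1.25 chords/bar.
Slowest is A at 2/3 chords/bar.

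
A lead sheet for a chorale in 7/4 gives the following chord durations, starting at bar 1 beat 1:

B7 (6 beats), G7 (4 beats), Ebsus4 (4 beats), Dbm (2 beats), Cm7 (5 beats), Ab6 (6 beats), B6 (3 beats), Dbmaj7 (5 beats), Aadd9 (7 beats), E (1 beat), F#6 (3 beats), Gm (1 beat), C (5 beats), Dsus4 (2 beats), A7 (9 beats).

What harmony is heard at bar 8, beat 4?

Beat 4 of bar 8 is beat (8−1)×7 + 4 = 53 overall.
Running totals: B7 ends at 6, G7 ends at 10, Ebsus4 ends at 14, Dbm ends at 16, Cm7 ends at 21, Ab6 ends at 27, B6 ends at 30, Dbmaj7 ends at 35, Aadd9 ends at 42, E ends at 43, F#6 ends at 46, Gm ends at 47, C ends at 52, Dsus4 ends at 54.
Beat 53 falls within Dsus4.

Dsus4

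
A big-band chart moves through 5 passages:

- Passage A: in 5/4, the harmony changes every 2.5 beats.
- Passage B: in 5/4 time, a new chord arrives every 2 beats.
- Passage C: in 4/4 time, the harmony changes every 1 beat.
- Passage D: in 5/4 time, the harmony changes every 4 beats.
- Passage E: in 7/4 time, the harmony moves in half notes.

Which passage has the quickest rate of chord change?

A: each chord is 2.5 beats in 5/4, so 2 per bar.
B: each chord is 2 beats in 5/4, so 2.5 per bar.
C: each chord is 1 beat in 4/4, so 4 per bar.
D: each chord is 4 beats in 5/4, so 1.25 per bar.
E: each chord is 2 beats in 7/4, so 3.5 per bar.
Fastest is C at 4 chords/bar.

Passage C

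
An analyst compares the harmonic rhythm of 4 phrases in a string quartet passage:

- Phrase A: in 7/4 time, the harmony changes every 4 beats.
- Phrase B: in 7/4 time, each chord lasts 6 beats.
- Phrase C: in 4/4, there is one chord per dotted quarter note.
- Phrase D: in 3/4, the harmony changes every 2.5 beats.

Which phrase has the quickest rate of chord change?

Phrase C

A: 7 beats/bar ÷ 4 beats/chord = 1.75 chords/bar.
B: 7 beats/bar ÷ 6 beats/chord = 7/6 chords/bar.
C: 4 beats/bar ÷ 1.5 beats/chord = 8/3 chords/bar.
D: 3 beats/bar ÷ 2.5 beats/chord = 1.2 chords/bar.
Fastest is C at 8/3 chords/bar.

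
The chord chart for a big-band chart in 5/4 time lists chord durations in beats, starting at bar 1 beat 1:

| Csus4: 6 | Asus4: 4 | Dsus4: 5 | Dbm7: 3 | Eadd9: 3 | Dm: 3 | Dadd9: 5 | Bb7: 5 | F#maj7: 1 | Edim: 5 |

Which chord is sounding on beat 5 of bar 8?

Edim

Beat 5 of bar 8 is beat (8−1)×5 + 5 = 40 overall.
Running totals: Csus4 ends at 6, Asus4 ends at 10, Dsus4 ends at 15, Dbm7 ends at 18, Eadd9 ends at 21, Dm ends at 24, Dadd9 ends at 29, Bb7 ends at 34, F#maj7 ends at 35, Edim ends at 40.
Beat 40 falls within Edim.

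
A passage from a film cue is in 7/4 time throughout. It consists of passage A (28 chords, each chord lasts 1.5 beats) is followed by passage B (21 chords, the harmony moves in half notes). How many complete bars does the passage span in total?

A: 28 × 1.5 = 42 beats = 6 bars.
B: 21 × 2 = 42 beats = 6 bars.
Total: 6 + 6 = 12 bars.

12 bars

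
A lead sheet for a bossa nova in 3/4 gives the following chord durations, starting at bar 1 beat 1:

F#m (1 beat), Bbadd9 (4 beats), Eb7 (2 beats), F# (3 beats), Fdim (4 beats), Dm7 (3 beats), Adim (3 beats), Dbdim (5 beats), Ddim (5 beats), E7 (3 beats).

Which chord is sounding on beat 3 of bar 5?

Beat 3 of bar 5 is beat (5−1)×3 + 3 = 15 overall.
Running totals: F#m ends at 1, Bbadd9 ends at 5, Eb7 ends at 7, F# ends at 10, Fdim ends at 14, Dm7 ends at 17.
Beat 15 falls within Dm7.

Dm7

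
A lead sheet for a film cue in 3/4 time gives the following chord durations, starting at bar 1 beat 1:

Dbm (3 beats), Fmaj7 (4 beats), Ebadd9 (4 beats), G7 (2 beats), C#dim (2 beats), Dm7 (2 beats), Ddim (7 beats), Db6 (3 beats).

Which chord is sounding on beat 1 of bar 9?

Beat 1 of bar 9 is beat (9−1)×3 + 1 = 25 overall.
Running totals: Dbm ends at 3, Fmaj7 ends at 7, Ebadd9 ends at 11, G7 ends at 13, C#dim ends at 15, Dm7 ends at 17, Ddim ends at 24, Db6 ends at 27.
Beat 25 falls within Db6.

Db6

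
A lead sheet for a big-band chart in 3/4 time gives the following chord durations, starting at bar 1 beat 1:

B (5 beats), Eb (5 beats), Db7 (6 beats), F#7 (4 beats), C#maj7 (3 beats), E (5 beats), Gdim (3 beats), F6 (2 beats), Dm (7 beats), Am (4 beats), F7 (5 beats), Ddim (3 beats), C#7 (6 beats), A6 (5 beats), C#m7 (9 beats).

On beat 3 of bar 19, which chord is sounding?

Beat 3 of bar 19 is beat (19−1)×3 + 3 = 57 overall.
Running totals: B ends at 5, Eb ends at 10, Db7 ends at 16, F#7 ends at 20, C#maj7 ends at 23, E ends at 28, Gdim ends at 31, F6 ends at 33, Dm ends at 40, Am ends at 44, F7 ends at 49, Ddim ends at 52, C#7 ends at 58.
Beat 57 falls within C#7.

C#7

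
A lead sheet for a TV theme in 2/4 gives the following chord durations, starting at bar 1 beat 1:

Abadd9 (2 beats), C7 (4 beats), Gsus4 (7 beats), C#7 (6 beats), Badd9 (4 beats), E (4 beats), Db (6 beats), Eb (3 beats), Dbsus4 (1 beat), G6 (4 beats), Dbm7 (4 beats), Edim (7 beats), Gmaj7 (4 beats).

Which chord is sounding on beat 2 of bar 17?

Beat 2 of bar 17 is beat (17−1)×2 + 2 = 34 overall.
Running totals: Abadd9 ends at 2, C7 ends at 6, Gsus4 ends at 13, C#7 ends at 19, Badd9 ends at 23, E ends at 27, Db ends at 33, Eb ends at 36.
Beat 34 falls within Eb.

Eb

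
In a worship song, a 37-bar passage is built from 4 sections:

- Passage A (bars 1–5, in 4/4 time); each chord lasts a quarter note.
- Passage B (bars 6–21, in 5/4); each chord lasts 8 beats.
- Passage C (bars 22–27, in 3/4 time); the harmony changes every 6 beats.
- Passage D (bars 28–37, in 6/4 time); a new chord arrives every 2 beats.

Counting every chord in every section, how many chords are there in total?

63 chords

A: 5 bars × 4 beats = 20 beats; 1 beat/chord → 20 chords.
B: 16 bars × 5 beats = 80 beats; 8 beats/chord → 10 chords.
C: 6 bars × 3 beats = 18 beats; 6 beats/chord → 3 chords.
D: 10 bars × 6 beats = 60 beats; 2 beats/chord → 30 chords.
Total: 20 + 10 + 3 + 30 = 63.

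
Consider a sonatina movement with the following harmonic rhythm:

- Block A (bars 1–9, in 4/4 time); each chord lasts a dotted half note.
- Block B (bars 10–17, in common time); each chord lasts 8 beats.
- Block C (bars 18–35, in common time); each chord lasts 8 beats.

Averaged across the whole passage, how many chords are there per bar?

5/7 chords per bar

A: 9 bars of 4 beats is 36 beats; at 3 beats each that's 12 chords.
B: 8 bars of 4 beats is 32 beats; at 8 beats each that's 4 chords.
C: 18 bars of 4 beats is 72 beats; at 8 beats each that's 9 chords.
Overall: 25 chords over 35 bars → 25/35 = 5/7 chords per bar.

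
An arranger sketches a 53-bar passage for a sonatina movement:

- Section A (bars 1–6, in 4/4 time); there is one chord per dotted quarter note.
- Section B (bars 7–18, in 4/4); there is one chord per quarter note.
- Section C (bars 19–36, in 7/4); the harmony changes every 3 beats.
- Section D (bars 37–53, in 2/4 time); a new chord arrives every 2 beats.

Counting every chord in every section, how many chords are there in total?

A: 6 bars × 4 beats = 24 beats; 1.5 beats/chord → 16 chords.
B: 12 bars × 4 beats = 48 beats; 1 beat/chord → 48 chords.
C: 18 bars × 7 beats = 126 beats; 3 beats/chord → 42 chords.
D: 17 bars × 2 beats = 34 beats; 2 beats/chord → 17 chords.
Total: 16 + 48 + 42 + 17 = 123.

123 chords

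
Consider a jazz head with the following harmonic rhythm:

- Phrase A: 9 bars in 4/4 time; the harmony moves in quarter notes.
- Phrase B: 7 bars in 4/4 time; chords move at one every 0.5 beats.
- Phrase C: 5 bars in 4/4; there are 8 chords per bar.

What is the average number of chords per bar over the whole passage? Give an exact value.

44/7 chords per bar

A: 9 bars of 4 beats is 36 beats; at 1 beat each that's 36 chords.
B: 7 bars of 4 beats is 28 beats; at 0.5 beats each that's 56 chords.
C: 5 bars of 4 beats is 20 beats; at 0.5 beats each that's 40 chords.
Overall: 132 chords over 21 bars → 132/21 = 44/7 chords per bar.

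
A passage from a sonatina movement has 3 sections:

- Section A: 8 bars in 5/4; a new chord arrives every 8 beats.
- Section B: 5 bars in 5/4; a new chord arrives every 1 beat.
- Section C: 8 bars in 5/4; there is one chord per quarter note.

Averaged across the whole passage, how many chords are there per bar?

A: 8 bars of 5 beats is 40 beats; at 8 beats each that's 5 chords.
B: 5 bars of 5 beats is 25 beats; at 1 beat each that's 25 chords.
C: 8 bars of 5 beats is 40 beats; at 1 beat each that's 40 chords.
Overall: 70 chords over 21 bars → 70/21 = 10/3 chords per bar.

10/3 chords per bar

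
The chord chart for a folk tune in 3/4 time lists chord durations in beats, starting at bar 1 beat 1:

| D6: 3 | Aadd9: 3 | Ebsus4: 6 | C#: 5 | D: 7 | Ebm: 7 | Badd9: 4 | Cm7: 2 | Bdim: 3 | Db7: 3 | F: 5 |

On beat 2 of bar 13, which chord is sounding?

Bdim

Beat 2 of bar 13 is beat (13−1)×3 + 2 = 38 overall.
Running totals: D6 ends at 3, Aadd9 ends at 6, Ebsus4 ends at 12, C# ends at 17, D ends at 24, Ebm ends at 31, Badd9 ends at 35, Cm7 ends at 37, Bdim ends at 40.
Beat 38 falls within Bdim.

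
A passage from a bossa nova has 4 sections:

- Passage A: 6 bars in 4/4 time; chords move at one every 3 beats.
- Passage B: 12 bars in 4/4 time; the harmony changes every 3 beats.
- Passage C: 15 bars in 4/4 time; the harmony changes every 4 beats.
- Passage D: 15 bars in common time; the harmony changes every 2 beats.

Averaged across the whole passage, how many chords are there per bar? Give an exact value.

A: 6 bars of 4 beats is 24 beats; at 3 beats each that's 8 chords.
B: 12 bars of 4 beats is 48 beats; at 3 beats each that's 16 chords.
C: 15 bars of 4 beats is 60 beats; at 4 beats each that's 15 chords.
D: 15 bars of 4 beats is 60 beats; at 2 beats each that's 30 chords.
Overall: 69 chords over 48 bars → 69/48 = 23/16 chords per bar.

23/16 chords per bar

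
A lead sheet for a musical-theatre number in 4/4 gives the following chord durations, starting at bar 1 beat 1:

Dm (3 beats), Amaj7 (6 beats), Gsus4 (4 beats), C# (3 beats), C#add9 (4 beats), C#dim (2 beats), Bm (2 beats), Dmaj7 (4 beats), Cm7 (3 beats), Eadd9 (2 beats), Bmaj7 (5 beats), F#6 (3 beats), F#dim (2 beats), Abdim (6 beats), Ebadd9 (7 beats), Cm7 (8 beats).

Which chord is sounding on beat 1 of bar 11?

Beat 1 of bar 11 is beat (11−1)×4 + 1 = 41 overall.
Running totals: Dm ends at 3, Amaj7 ends at 9, Gsus4 ends at 13, C# ends at 16, C#add9 ends at 20, C#dim ends at 22, Bm ends at 24, Dmaj7 ends at 28, Cm7 ends at 31, Eadd9 ends at 33, Bmaj7 ends at 38, F#6 ends at 41.
Beat 41 falls within F#6.

F#6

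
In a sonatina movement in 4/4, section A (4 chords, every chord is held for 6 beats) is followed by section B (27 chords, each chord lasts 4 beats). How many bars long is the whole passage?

33 bars

A: 4 × 6 = 24 beats = 6 bars.
B: 27 × 4 = 108 beats = 27 bars.
Total: 6 + 27 = 33 bars.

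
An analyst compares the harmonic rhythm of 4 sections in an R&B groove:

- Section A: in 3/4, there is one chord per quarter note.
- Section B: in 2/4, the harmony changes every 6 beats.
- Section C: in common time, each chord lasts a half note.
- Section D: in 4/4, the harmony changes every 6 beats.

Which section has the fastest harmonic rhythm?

A: 3/1 = 3 chords/bar.
B: 2/6 = 1/3 chords/bar.
C: 4/2 = 2 chords/bar.
D: 4/6 = 2/3 chords/bar.
Fastest is A at 3 chords/bar.

Section A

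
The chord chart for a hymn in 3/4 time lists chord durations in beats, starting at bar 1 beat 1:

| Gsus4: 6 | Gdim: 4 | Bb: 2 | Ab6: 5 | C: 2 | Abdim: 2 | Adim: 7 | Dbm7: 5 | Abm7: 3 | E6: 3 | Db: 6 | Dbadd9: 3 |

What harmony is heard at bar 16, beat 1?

Dbadd9

Beat 1 of bar 16 is beat (16−1)×3 + 1 = 46 overall.
Running totals: Gsus4 ends at 6, Gdim ends at 10, Bb ends at 12, Ab6 ends at 17, C ends at 19, Abdim ends at 21, Adim ends at 28, Dbm7 ends at 33, Abm7 ends at 36, E6 ends at 39, Db ends at 45, Dbadd9 ends at 48.
Beat 46 falls within Dbadd9.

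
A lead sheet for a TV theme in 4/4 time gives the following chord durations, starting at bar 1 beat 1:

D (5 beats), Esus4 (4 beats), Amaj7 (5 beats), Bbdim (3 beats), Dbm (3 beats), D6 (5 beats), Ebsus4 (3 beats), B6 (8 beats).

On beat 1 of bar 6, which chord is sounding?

D6

Beat 1 of bar 6 is beat (6−1)×4 + 1 = 21 overall.
Running totals: D ends at 5, Esus4 ends at 9, Amaj7 ends at 14, Bbdim ends at 17, Dbm ends at 20, D6 ends at 25.
Beat 21 falls within D6.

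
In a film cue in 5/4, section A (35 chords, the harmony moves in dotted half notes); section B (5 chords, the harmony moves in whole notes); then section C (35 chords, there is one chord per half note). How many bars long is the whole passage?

39 bars

A: 35 × 3 = 105 beats = 21 bars.
B: 5 × 4 = 20 beats = 4 bars.
C: 35 × 2 = 70 beats = 14 bars.
Total: 21 + 4 + 14 = 39 bars.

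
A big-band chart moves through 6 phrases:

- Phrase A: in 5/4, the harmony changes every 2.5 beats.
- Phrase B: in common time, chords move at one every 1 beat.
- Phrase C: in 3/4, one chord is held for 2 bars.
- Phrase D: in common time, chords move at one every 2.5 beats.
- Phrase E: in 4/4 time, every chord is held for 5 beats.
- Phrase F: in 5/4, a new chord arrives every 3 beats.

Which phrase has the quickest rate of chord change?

Phrase B

A: each chord is 2.5 beats in 5/4, so 2 per bar.
B: each chord is 1 beat in 4/4, so 4 per bar.
C: each chord is 6 beats in 3/4, so 0.5 per bar.
D: each chord is 2.5 beats in 4/4, so 1.6 per bar.
E: each chord is 5 beats in 4/4, so 0.8 per bar.
F: each chord is 3 beats in 5/4, so 5/3 per bar.
Fastest is B at 4 chords/bar.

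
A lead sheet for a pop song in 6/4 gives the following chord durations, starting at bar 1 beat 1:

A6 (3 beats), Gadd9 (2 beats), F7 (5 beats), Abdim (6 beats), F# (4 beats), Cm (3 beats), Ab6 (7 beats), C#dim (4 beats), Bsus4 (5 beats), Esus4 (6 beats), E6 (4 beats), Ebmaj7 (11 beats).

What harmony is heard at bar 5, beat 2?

Beat 2 of bar 5 is beat (5−1)×6 + 2 = 26 overall.
Running totals: A6 ends at 3, Gadd9 ends at 5, F7 ends at 10, Abdim ends at 16, F# ends at 20, Cm ends at 23, Ab6 ends at 30.
Beat 26 falls within Ab6.

Ab6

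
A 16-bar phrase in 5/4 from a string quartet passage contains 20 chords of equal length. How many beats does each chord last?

16 bars × 5 beats/bar = 80 beats total.
80 beats ÷ 20 chords = 4 beats per chord.
(That is a whole note.)

4 beats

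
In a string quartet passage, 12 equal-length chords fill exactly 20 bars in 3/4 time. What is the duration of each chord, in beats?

5 beats

20 bars × 3 beats/bar = 60 beats total.
60 beats ÷ 12 chords = 5 beats per chord.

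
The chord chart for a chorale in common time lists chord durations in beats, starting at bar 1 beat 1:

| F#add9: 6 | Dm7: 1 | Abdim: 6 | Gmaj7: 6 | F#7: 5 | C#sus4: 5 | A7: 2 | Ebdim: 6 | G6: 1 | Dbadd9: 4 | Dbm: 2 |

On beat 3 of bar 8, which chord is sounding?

A7

Beat 3 of bar 8 is beat (8−1)×4 + 3 = 31 overall.
Running totals: F#add9 ends at 6, Dm7 ends at 7, Abdim ends at 13, Gmaj7 ends at 19, F#7 ends at 24, C#sus4 ends at 29, A7 ends at 31.
Beat 31 falls within A7.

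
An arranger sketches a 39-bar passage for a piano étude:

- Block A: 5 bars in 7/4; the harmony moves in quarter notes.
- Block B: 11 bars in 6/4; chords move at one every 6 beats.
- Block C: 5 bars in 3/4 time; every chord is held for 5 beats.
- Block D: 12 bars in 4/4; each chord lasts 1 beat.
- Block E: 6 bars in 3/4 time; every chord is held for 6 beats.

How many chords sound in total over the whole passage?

100 chords

A: 5 bars × 7 beats = 35 beats; 1 beat/chord → 35 chords.
B: 11 bars × 6 beats = 66 beats; 6 beats/chord → 11 chords.
C: 5 bars × 3 beats = 15 beats; 5 beats/chord → 3 chords.
D: 12 bars × 4 beats = 48 beats; 1 beat/chord → 48 chords.
E: 6 bars × 3 beats = 18 beats; 6 beats/chord → 3 chords.
Total: 35 + 11 + 3 + 48 + 3 = 100.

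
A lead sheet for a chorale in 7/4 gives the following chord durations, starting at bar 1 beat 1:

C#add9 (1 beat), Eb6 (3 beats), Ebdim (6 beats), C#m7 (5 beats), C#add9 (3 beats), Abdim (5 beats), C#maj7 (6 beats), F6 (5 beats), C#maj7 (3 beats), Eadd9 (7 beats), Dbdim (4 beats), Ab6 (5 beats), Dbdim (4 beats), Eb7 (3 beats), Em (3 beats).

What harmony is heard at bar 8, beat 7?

Dbdim

Beat 7 of bar 8 is beat (8−1)×7 + 7 = 56 overall.
Running totals: C#add9 ends at 1, Eb6 ends at 4, Ebdim ends at 10, C#m7 ends at 15, C#add9 ends at 18, Abdim ends at 23, C#maj7 ends at 29, F6 ends at 34, C#maj7 ends at 37, Eadd9 ends at 44, Dbdim ends at 48, Ab6 ends at 53, Dbdim ends at 57.
Beat 56 falls within Dbdim.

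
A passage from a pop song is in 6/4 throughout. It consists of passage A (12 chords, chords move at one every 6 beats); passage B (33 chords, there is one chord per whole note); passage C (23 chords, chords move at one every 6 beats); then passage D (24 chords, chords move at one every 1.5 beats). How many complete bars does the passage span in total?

63 bars

A: 12 × 6 = 72 beats = 12 bars.
B: 33 × 4 = 132 beats = 22 bars.
C: 23 × 6 = 138 beats = 23 bars.
D: 24 × 1.5 = 36 beats = 6 bars.
Total: 12 + 22 + 23 + 6 = 63 bars.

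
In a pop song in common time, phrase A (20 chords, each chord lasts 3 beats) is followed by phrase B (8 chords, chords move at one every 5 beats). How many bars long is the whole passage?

25 bars

A: 20 × 3 = 60 beats = 15 bars.
B: 8 × 5 = 40 beats = 10 bars.
Total: 15 + 10 = 25 bars.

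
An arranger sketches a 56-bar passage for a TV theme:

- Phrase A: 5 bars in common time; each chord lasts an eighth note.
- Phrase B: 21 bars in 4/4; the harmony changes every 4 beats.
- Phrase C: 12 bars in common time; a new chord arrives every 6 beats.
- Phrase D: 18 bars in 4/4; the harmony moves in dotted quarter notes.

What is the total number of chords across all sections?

A: 5 bars × 4 beats = 20 beats; 0.5 beats/chord → 40 chords.
B: 21 bars × 4 beats = 84 beats; 4 beats/chord → 21 chords.
C: 12 bars × 4 beats = 48 beats; 6 beats/chord → 8 chords.
D: 18 bars × 4 beats = 72 beats; 1.5 beats/chord → 48 chords.
Total: 40 + 21 + 8 + 48 = 117.

117 chords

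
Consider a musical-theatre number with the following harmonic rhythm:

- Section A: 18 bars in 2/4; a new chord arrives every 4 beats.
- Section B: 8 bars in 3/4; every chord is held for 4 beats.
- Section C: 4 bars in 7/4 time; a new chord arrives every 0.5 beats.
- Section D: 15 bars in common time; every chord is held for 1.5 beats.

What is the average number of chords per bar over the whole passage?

37/15 chords per bar

A: 18 × 2 = 36 beats ÷ 4 = 9 chords.
B: 8 × 3 = 24 beats ÷ 4 = 6 chords.
C: 4 × 7 = 28 beats ÷ 0.5 = 56 chords.
D: 15 × 4 = 60 beats ÷ 1.5 = 40 chords.
Overall: 111 chords over 45 bars → 111/45 = 37/15 chords per bar.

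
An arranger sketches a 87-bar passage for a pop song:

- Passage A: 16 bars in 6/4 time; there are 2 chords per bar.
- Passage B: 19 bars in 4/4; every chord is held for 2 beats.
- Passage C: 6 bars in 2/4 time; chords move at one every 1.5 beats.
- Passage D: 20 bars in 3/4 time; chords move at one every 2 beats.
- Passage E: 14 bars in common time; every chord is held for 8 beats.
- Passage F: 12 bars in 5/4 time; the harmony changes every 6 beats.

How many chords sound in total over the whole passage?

125 chords

A has 96 beats and chords last 3 each, so 32 chords.
B has 76 beats and chords last 2 each, so 38 chords.
C has 12 beats and chords last 1.5 each, so 8 chords.
D has 60 beats and chords last 2 each, so 30 chords.
E has 56 beats and chords last 8 each, so 7 chords.
F has 60 beats and chords last 6 each, so 10 chords.
Total: 32 + 38 + 8 + 30 + 7 + 10 = 125.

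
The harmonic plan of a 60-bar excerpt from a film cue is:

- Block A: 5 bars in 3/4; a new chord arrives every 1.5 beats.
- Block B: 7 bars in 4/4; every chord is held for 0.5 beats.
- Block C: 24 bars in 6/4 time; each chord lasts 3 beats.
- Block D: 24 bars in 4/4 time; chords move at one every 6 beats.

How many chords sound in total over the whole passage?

130 chords

A: 5·3 = 15 beats, 15/1.5 = 10 chords.
B: 7·4 = 28 beats, 28/0.5 = 56 chords.
C: 24·6 = 144 beats, 144/3 = 48 chords.
D: 24·4 = 96 beats, 96/6 = 16 chords.
Total: 10 + 56 + 48 + 16 = 130.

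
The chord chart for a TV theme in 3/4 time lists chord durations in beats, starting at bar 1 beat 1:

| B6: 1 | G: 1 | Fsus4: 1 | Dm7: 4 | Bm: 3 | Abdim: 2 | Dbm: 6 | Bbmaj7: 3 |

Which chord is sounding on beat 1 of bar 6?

Beat 1 of bar 6 is beat (6−1)×3 + 1 = 16 overall.
Running totals: B6 ends at 1, G ends at 2, Fsus4 ends at 3, Dm7 ends at 7, Bm ends at 10, Abdim ends at 12, Dbm ends at 18.
Beat 16 falls within Dbm.

Dbm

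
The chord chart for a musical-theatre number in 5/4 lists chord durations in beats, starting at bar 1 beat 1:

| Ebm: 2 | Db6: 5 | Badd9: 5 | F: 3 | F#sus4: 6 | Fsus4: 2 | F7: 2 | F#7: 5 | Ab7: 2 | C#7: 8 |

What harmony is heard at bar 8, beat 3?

C#7

Beat 3 of bar 8 is beat (8−1)×5 + 3 = 38 overall.
Running totals: Ebm ends at 2, Db6 ends at 7, Badd9 ends at 12, F ends at 15, F#sus4 ends at 21, Fsus4 ends at 23, F7 ends at 25, F#7 ends at 30, Ab7 ends at 32, C#7 ends at 40.
Beat 38 falls within C#7.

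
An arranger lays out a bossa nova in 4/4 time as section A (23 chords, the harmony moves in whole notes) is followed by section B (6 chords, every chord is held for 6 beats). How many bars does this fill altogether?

A: 23 × 4 = 92 beats = 23 bars.
B: 6 × 6 = 36 beats = 9 bars.
Total: 23 + 9 = 32 bars.

32 bars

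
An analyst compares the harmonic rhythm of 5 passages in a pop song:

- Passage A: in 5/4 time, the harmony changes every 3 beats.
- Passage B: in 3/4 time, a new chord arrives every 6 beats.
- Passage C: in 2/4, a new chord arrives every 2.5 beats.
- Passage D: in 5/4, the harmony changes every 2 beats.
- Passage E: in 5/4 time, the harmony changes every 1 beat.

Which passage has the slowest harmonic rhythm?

Passage B

A: 5 beats/bar ÷ 3 beats/chord = 5/3 chords/bar.
B: 3 beats/bar ÷ 6 beats/chord = 0.5 chords/bar.
C: 2 beats/bar ÷ 2.5 beats/chord = 0.8 chords/bar.
D: 5 beats/bar ÷ 2 beats/chord = 2.5 chords/bar.
E: 5 beats/bar ÷ 1 beat/chord = 5 chords/bar.
Slowest is B at 0.5 chords/bar.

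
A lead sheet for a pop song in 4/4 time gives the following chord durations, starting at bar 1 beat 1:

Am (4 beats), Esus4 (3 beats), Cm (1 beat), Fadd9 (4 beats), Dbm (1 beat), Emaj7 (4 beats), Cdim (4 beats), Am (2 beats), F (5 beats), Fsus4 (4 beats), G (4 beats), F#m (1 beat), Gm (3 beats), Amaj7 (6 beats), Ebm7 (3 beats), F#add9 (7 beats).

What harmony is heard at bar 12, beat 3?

Ebm7

Beat 3 of bar 12 is beat (12−1)×4 + 3 = 47 overall.
Running totals: Am ends at 4, Esus4 ends at 7, Cm ends at 8, Fadd9 ends at 12, Dbm ends at 13, Emaj7 ends at 17, Cdim ends at 21, Am ends at 23, F ends at 28, Fsus4 ends at 32, G ends at 36, F#m ends at 37, Gm ends at 40, Amaj7 ends at 46, Ebm7 ends at 49.
Beat 47 falls within Ebm7.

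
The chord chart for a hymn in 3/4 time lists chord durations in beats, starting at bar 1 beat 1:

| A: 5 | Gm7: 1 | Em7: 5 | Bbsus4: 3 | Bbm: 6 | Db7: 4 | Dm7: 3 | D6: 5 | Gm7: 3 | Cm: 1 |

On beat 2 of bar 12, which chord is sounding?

Beat 2 of bar 12 is beat (12−1)×3 + 2 = 35 overall.
Running totals: A ends at 5, Gm7 ends at 6, Em7 ends at 11, Bbsus4 ends at 14, Bbm ends at 20, Db7 ends at 24, Dm7 ends at 27, D6 ends at 32, Gm7 ends at 35.
Beat 35 falls within Gm7.

Gm7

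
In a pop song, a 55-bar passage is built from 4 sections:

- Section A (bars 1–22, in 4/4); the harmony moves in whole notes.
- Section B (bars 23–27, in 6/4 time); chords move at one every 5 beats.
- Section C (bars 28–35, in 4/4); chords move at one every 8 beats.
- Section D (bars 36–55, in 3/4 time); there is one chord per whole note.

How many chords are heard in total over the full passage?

A has 88 beats and chords last 4 each, so 22 chords.
B has 30 beats and chords last 5 each, so 6 chords.
C has 32 beats and chords last 8 each, so 4 chords.
D has 60 beats and chords last 4 each, so 15 chords.
Total: 22 + 6 + 4 + 15 = 47.

47 chords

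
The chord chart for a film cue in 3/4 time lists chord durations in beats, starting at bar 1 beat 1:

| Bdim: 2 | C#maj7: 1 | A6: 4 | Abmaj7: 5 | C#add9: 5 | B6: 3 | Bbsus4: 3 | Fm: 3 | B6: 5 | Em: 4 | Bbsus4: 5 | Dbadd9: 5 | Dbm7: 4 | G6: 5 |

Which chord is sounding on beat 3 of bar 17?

G6

Beat 3 of bar 17 is beat (17−1)×3 + 3 = 51 overall.
Running totals: Bdim ends at 2, C#maj7 ends at 3, A6 ends at 7, Abmaj7 ends at 12, C#add9 ends at 17, B6 ends at 20, Bbsus4 ends at 23, Fm ends at 26, B6 ends at 31, Em ends at 35, Bbsus4 ends at 40, Dbadd9 ends at 45, Dbm7 ends at 49, G6 ends at 54.
Beat 51 falls within G6.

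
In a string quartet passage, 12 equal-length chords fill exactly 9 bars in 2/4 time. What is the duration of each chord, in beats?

1.5 beats

9 bars × 2 beats/bar = 18 beats total.
18 beats ÷ 12 chords = 1.5 beats per chord.
(That is a dotted quarter note.)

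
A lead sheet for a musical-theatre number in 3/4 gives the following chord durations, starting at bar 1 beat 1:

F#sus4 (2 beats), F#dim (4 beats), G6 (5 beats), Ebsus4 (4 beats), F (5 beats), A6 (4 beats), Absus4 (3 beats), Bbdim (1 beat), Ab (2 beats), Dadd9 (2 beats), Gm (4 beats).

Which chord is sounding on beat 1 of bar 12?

Gm

Beat 1 of bar 12 is beat (12−1)×3 + 1 = 34 overall.
Running totals: F#sus4 ends at 2, F#dim ends at 6, G6 ends at 11, Ebsus4 ends at 15, F ends at 20, A6 ends at 24, Absus4 ends at 27, Bbdim ends at 28, Ab ends at 30, Dadd9 ends at 32, Gm ends at 36.
Beat 34 falls within Gm.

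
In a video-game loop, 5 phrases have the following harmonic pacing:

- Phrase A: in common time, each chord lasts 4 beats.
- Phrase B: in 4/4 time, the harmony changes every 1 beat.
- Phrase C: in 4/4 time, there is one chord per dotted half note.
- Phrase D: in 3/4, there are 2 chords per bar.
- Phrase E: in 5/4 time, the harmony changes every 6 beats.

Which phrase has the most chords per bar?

Phrase B

A: each chord is 4 beats in 4/4, so 1 per bar.
B: each chord is 1 beat in 4/4, so 4 per bar.
C: each chord is 3 beats in 4/4, so 4/3 per bar.
D: each chord is 1.5 beats in 3/4, so 2 per bar.
E: each chord is 6 beats in 5/4, so 5/6 per bar.
Fastest is B at 4 chords/bar.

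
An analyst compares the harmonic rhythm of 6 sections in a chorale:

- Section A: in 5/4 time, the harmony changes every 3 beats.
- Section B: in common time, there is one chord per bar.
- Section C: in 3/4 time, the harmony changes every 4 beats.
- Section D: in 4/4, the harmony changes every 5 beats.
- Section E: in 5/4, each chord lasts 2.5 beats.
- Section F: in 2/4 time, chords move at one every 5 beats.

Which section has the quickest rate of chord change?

A: 5/3 = 5/3 chords/bar.
B: 4/4 = 1 chord/bar.
C: 3/4 = 0.75 chords/bar.
D: 4/5 = 0.8 chords/bar.
E: 5/2.5 = 2 chords/bar.
F: 2/5 = 0.4 chords/bar.
Fastest is E at 2 chords/bar.

Section E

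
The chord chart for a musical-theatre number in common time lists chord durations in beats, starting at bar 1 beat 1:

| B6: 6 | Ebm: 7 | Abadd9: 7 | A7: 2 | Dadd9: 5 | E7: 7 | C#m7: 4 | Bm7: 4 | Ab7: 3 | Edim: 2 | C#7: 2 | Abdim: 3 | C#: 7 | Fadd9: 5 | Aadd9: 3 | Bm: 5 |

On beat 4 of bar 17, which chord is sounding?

Beat 4 of bar 17 is beat (17−1)×4 + 4 = 68 overall.
Running totals: B6 ends at 6, Ebm ends at 13, Abadd9 ends at 20, A7 ends at 22, Dadd9 ends at 27, E7 ends at 34, C#m7 ends at 38, Bm7 ends at 42, Ab7 ends at 45, Edim ends at 47, C#7 ends at 49, Abdim ends at 52, C# ends at 59, Fadd9 ends at 64, Aadd9 ends at 67, Bm ends at 72.
Beat 68 falls within Bm.

Bm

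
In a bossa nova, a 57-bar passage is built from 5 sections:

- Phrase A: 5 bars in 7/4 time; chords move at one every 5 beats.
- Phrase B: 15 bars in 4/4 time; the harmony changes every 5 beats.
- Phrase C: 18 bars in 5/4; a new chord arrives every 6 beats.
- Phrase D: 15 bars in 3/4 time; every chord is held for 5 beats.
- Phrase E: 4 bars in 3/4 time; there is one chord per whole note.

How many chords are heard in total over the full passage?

46 chords

A: 5·7 = 35 beats, 35/5 = 7 chords.
B: 15·4 = 60 beats, 60/5 = 12 chords.
C: 18·5 = 90 beats, 90/6 = 15 chords.
D: 15·3 = 45 beats, 45/5 = 9 chords.
E: 4·3 = 12 beats, 12/4 = 3 chords.
Total: 7 + 12 + 15 + 9 + 3 = 46.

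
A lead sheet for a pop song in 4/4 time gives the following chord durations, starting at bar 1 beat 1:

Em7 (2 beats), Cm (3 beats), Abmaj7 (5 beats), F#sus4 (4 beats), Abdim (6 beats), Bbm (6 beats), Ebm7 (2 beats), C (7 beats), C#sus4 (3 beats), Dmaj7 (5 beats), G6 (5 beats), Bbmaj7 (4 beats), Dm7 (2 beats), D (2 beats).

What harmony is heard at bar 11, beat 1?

Dmaj7

Beat 1 of bar 11 is beat (11−1)×4 + 1 = 41 overall.
Running totals: Em7 ends at 2, Cm ends at 5, Abmaj7 ends at 10, F#sus4 ends at 14, Abdim ends at 20, Bbm ends at 26, Ebm7 ends at 28, C ends at 35, C#sus4 ends at 38, Dmaj7 ends at 43.
Beat 41 falls within Dmaj7.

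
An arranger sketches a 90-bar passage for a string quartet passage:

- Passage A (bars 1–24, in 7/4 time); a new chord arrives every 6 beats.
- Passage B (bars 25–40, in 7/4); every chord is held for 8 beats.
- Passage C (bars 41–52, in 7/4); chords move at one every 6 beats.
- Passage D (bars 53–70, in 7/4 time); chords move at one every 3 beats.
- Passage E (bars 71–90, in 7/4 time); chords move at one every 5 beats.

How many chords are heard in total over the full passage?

126 chords

A has 168 beats and chords last 6 each, so 28 chords.
B has 112 beats and chords last 8 each, so 14 chords.
C has 84 beats and chords last 6 each, so 14 chords.
D has 126 beats and chords last 3 each, so 42 chords.
E has 140 beats and chords last 5 each, so 28 chords.
Total: 28 + 14 + 14 + 42 + 28 = 126.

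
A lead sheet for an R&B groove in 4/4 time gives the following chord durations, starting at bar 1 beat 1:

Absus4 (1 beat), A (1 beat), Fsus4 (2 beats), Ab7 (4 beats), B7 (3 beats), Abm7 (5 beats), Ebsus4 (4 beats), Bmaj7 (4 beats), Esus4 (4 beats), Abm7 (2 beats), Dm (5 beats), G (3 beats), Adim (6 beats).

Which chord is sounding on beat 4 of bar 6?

Beat 4 of bar 6 is beat (6−1)×4 + 4 = 24 overall.
Running totals: Absus4 ends at 1, A ends at 2, Fsus4 ends at 4, Ab7 ends at 8, B7 ends at 11, Abm7 ends at 16, Ebsus4 ends at 20, Bmaj7 ends at 24.
Beat 24 falls within Bmaj7.

Bmaj7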